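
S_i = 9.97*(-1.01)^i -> [9.97, -10.07, 10.17, -10.27, 10.37]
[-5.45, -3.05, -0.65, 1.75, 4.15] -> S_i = -5.45 + 2.40*i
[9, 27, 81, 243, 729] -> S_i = 9*3^i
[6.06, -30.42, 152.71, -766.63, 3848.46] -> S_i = 6.06*(-5.02)^i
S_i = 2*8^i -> [2, 16, 128, 1024, 8192]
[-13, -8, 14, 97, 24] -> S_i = Random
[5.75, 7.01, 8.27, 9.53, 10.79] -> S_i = 5.75 + 1.26*i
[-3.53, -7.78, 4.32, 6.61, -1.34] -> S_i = Random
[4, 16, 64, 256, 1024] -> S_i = 4*4^i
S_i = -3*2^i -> [-3, -6, -12, -24, -48]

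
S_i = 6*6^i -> [6, 36, 216, 1296, 7776]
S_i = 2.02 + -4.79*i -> [2.02, -2.77, -7.56, -12.35, -17.14]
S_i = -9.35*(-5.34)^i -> [-9.35, 49.93, -266.62, 1423.76, -7602.85]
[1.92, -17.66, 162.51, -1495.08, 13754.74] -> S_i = 1.92*(-9.20)^i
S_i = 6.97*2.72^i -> [6.97, 18.96, 51.57, 140.26, 381.51]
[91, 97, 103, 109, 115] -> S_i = 91 + 6*i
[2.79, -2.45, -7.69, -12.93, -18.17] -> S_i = 2.79 + -5.24*i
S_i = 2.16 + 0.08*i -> [2.16, 2.24, 2.32, 2.4, 2.48]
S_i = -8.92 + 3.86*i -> [-8.92, -5.06, -1.2, 2.66, 6.52]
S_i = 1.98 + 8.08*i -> [1.98, 10.06, 18.14, 26.22, 34.3]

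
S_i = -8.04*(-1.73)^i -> [-8.04, 13.91, -24.06, 41.63, -72.02]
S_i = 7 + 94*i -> [7, 101, 195, 289, 383]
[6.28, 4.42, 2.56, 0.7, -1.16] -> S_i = 6.28 + -1.86*i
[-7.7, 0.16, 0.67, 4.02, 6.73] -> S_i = Random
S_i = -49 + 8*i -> [-49, -41, -33, -25, -17]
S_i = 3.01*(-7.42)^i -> [3.01, -22.33, 165.72, -1229.64, 9123.93]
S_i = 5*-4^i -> [5, -20, 80, -320, 1280]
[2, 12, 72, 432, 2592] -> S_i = 2*6^i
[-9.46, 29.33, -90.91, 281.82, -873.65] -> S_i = -9.46*(-3.10)^i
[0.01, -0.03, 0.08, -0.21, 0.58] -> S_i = 0.01*(-2.76)^i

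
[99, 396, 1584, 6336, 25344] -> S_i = 99*4^i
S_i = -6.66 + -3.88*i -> [-6.66, -10.54, -14.42, -18.3, -22.18]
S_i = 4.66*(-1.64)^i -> [4.66, -7.64, 12.53, -20.55, 33.71]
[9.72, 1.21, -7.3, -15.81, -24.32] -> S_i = 9.72 + -8.51*i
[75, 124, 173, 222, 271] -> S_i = 75 + 49*i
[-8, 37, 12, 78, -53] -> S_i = Random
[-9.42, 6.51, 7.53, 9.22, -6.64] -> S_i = Random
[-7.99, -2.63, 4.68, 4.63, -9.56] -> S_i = Random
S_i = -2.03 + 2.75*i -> [-2.03, 0.72, 3.47, 6.22, 8.97]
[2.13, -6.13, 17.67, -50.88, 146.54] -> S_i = 2.13*(-2.88)^i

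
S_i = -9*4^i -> [-9, -36, -144, -576, -2304]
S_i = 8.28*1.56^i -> [8.28, 12.92, 20.15, 31.43, 49.04]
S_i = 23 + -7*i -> [23, 16, 9, 2, -5]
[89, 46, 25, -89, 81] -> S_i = Random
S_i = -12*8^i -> [-12, -96, -768, -6144, -49152]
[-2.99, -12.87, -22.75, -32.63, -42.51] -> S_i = -2.99 + -9.88*i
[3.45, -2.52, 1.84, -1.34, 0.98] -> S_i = 3.45*(-0.73)^i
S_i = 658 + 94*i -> [658, 752, 846, 940, 1034]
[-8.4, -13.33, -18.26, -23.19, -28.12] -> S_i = -8.40 + -4.93*i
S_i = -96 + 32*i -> [-96, -64, -32, 0, 32]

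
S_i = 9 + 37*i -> [9, 46, 83, 120, 157]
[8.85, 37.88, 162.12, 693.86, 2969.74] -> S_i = 8.85*4.28^i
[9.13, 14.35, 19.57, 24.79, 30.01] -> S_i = 9.13 + 5.22*i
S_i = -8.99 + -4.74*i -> [-8.99, -13.73, -18.47, -23.21, -27.95]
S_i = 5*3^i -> [5, 15, 45, 135, 405]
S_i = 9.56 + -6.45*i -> [9.56, 3.11, -3.34, -9.79, -16.24]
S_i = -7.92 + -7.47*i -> [-7.92, -15.39, -22.86, -30.33, -37.8]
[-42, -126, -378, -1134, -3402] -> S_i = -42*3^i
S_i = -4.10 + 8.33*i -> [-4.1, 4.23, 12.56, 20.89, 29.22]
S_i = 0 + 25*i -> [0, 25, 50, 75, 100]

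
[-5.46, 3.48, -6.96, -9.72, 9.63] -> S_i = Random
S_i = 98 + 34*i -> [98, 132, 166, 200, 234]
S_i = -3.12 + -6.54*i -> [-3.12, -9.66, -16.2, -22.74, -29.28]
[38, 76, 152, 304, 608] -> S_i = 38*2^i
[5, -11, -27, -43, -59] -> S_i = 5 + -16*i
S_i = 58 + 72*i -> [58, 130, 202, 274, 346]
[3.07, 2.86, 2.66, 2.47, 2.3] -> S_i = 3.07*0.93^i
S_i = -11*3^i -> [-11, -33, -99, -297, -891]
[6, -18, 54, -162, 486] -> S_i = 6*-3^i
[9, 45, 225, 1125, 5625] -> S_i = 9*5^i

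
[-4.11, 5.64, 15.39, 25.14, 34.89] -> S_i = -4.11 + 9.75*i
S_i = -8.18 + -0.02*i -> [-8.18, -8.2, -8.22, -8.24, -8.26]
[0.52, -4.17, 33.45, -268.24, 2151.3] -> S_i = 0.52*(-8.02)^i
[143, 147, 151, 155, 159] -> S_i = 143 + 4*i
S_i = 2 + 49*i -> [2, 51, 100, 149, 198]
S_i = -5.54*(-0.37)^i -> [-5.54, 2.05, -0.76, 0.28, -0.1]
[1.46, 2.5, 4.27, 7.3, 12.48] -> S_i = 1.46*1.71^i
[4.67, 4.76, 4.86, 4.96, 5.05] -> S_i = 4.67*1.02^i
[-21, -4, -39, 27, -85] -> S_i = Random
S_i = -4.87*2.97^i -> [-4.87, -14.46, -42.96, -127.58, -378.93]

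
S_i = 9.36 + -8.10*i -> [9.36, 1.26, -6.84, -14.94, -23.04]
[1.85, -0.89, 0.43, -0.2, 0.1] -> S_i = 1.85*(-0.48)^i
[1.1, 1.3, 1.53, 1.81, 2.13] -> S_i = 1.10*1.18^i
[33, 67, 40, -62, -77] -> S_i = Random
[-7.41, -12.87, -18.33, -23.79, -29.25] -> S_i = -7.41 + -5.46*i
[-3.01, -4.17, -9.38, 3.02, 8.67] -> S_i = Random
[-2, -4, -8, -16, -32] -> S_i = -2*2^i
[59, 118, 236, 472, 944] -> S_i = 59*2^i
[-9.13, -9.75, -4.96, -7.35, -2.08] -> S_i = Random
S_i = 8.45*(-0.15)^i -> [8.45, -1.27, 0.19, -0.03, 0.0]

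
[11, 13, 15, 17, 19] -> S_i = 11 + 2*i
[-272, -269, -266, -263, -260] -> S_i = -272 + 3*i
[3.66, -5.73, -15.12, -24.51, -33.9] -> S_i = 3.66 + -9.39*i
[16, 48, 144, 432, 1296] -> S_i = 16*3^i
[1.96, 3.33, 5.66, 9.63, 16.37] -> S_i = 1.96*1.70^i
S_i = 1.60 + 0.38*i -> [1.6, 1.98, 2.36, 2.74, 3.12]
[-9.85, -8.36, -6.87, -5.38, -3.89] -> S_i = -9.85 + 1.49*i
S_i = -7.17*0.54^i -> [-7.17, -3.87, -2.09, -1.13, -0.61]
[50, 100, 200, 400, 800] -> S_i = 50*2^i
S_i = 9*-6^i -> [9, -54, 324, -1944, 11664]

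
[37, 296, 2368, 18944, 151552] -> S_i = 37*8^i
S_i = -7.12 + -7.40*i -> [-7.12, -14.52, -21.92, -29.32, -36.72]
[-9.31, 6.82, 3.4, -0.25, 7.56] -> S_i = Random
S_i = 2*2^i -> [2, 4, 8, 16, 32]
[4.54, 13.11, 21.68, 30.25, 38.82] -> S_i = 4.54 + 8.57*i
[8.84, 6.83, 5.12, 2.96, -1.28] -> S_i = Random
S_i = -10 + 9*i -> [-10, -1, 8, 17, 26]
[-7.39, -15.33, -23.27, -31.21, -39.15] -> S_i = -7.39 + -7.94*i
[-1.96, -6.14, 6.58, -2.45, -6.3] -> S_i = Random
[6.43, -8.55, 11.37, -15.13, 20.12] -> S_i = 6.43*(-1.33)^i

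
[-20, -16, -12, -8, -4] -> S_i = -20 + 4*i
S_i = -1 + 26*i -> [-1, 25, 51, 77, 103]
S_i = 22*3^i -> [22, 66, 198, 594, 1782]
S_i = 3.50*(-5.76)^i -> [3.5, -20.16, 116.12, -668.86, 3852.64]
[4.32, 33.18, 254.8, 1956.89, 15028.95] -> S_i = 4.32*7.68^i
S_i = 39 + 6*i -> [39, 45, 51, 57, 63]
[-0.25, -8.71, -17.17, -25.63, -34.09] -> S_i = -0.25 + -8.46*i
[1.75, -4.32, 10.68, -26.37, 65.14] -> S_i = 1.75*(-2.47)^i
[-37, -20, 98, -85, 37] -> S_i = Random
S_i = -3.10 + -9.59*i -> [-3.1, -12.69, -22.28, -31.87, -41.46]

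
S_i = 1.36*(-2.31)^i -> [1.36, -3.14, 7.26, -16.76, 38.72]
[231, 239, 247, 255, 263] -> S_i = 231 + 8*i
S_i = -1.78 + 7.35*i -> [-1.78, 5.57, 12.92, 20.27, 27.62]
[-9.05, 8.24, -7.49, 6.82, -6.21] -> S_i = -9.05*(-0.91)^i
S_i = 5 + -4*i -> [5, 1, -3, -7, -11]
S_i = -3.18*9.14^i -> [-3.18, -29.07, -265.66, -2428.1, -22192.79]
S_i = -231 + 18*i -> [-231, -213, -195, -177, -159]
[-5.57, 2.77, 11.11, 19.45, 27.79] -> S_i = -5.57 + 8.34*i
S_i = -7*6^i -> [-7, -42, -252, -1512, -9072]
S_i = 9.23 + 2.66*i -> [9.23, 11.89, 14.55, 17.21, 19.87]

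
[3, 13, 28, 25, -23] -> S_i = Random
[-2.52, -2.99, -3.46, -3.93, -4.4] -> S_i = -2.52 + -0.47*i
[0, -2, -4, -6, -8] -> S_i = 0 + -2*i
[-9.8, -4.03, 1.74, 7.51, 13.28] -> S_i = -9.80 + 5.77*i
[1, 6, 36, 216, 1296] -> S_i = 1*6^i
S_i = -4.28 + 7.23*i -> [-4.28, 2.95, 10.18, 17.41, 24.64]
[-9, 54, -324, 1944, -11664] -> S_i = -9*-6^i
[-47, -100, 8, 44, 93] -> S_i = Random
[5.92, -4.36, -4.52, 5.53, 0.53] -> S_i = Random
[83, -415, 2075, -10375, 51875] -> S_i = 83*-5^i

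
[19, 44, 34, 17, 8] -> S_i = Random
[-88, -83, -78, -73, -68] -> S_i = -88 + 5*i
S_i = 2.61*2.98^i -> [2.61, 7.78, 23.18, 69.07, 205.83]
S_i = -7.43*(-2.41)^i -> [-7.43, 17.91, -43.15, 104.0, -250.64]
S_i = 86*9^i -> [86, 774, 6966, 62694, 564246]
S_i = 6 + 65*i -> [6, 71, 136, 201, 266]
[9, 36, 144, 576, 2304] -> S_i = 9*4^i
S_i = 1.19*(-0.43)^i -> [1.19, -0.51, 0.22, -0.09, 0.04]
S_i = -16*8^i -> [-16, -128, -1024, -8192, -65536]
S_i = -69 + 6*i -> [-69, -63, -57, -51, -45]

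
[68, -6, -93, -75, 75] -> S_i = Random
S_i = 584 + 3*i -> [584, 587, 590, 593, 596]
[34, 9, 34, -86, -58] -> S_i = Random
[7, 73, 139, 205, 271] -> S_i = 7 + 66*i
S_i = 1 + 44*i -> [1, 45, 89, 133, 177]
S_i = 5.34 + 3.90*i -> [5.34, 9.24, 13.14, 17.04, 20.94]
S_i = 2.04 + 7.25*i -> [2.04, 9.29, 16.54, 23.79, 31.04]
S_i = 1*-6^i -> [1, -6, 36, -216, 1296]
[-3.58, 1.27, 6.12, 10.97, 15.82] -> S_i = -3.58 + 4.85*i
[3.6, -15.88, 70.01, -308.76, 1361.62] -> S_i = 3.60*(-4.41)^i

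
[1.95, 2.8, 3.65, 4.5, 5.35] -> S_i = 1.95 + 0.85*i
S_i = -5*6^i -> [-5, -30, -180, -1080, -6480]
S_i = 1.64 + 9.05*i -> [1.64, 10.69, 19.74, 28.79, 37.84]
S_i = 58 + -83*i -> [58, -25, -108, -191, -274]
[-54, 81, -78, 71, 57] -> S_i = Random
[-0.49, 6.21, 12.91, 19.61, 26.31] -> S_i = -0.49 + 6.70*i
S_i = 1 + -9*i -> [1, -8, -17, -26, -35]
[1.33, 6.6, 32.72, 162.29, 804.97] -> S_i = 1.33*4.96^i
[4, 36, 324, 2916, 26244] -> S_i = 4*9^i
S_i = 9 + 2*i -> [9, 11, 13, 15, 17]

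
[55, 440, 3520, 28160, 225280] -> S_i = 55*8^i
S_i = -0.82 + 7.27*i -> [-0.82, 6.45, 13.72, 20.99, 28.26]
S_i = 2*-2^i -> [2, -4, 8, -16, 32]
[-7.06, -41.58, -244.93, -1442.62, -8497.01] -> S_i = -7.06*5.89^i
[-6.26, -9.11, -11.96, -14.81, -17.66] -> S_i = -6.26 + -2.85*i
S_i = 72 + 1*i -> [72, 73, 74, 75, 76]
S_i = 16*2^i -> [16, 32, 64, 128, 256]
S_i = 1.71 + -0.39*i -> [1.71, 1.32, 0.93, 0.54, 0.15]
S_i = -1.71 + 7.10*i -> [-1.71, 5.39, 12.49, 19.59, 26.69]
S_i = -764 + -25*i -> [-764, -789, -814, -839, -864]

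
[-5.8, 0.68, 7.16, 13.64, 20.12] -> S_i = -5.80 + 6.48*i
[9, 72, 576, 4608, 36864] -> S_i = 9*8^i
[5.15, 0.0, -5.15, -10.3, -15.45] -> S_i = 5.15 + -5.15*i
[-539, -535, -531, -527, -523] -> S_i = -539 + 4*i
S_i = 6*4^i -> [6, 24, 96, 384, 1536]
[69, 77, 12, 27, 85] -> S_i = Random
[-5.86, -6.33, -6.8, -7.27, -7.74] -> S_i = -5.86 + -0.47*i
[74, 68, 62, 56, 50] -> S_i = 74 + -6*i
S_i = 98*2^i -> [98, 196, 392, 784, 1568]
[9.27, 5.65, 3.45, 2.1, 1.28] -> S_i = 9.27*0.61^i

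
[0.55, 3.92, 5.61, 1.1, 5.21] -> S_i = Random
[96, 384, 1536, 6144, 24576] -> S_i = 96*4^i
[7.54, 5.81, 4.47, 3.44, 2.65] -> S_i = 7.54*0.77^i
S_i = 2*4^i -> [2, 8, 32, 128, 512]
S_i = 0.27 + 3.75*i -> [0.27, 4.02, 7.77, 11.52, 15.27]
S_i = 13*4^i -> [13, 52, 208, 832, 3328]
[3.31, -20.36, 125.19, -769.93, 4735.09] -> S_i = 3.31*(-6.15)^i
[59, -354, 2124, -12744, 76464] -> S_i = 59*-6^i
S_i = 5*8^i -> [5, 40, 320, 2560, 20480]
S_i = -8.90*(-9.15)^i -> [-8.9, 81.44, -745.13, 6817.94, -62384.17]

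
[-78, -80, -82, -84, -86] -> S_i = -78 + -2*i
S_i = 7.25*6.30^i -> [7.25, 45.68, 287.75, 1812.84, 11420.9]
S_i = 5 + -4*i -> [5, 1, -3, -7, -11]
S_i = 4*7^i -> [4, 28, 196, 1372, 9604]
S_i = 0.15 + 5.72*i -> [0.15, 5.87, 11.59, 17.31, 23.03]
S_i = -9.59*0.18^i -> [-9.59, -1.73, -0.31, -0.06, -0.01]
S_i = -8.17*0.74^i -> [-8.17, -6.05, -4.47, -3.31, -2.45]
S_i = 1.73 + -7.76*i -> [1.73, -6.03, -13.79, -21.55, -29.31]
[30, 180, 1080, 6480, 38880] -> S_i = 30*6^i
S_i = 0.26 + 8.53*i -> [0.26, 8.79, 17.32, 25.85, 34.38]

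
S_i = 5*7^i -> [5, 35, 245, 1715, 12005]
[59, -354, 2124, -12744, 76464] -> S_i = 59*-6^i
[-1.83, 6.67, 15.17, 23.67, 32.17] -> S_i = -1.83 + 8.50*i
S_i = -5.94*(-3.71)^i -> [-5.94, 22.04, -81.76, 303.32, -1125.34]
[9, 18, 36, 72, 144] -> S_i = 9*2^i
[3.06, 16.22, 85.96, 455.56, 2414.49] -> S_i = 3.06*5.30^i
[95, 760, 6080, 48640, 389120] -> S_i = 95*8^i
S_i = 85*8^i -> [85, 680, 5440, 43520, 348160]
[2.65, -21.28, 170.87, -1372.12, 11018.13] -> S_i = 2.65*(-8.03)^i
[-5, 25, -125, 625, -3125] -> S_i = -5*-5^i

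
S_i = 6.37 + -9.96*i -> [6.37, -3.59, -13.55, -23.51, -33.47]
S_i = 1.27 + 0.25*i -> [1.27, 1.52, 1.77, 2.02, 2.27]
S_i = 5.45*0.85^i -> [5.45, 4.63, 3.94, 3.35, 2.84]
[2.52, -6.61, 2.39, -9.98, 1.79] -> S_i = Random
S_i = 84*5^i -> [84, 420, 2100, 10500, 52500]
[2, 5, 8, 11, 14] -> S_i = 2 + 3*i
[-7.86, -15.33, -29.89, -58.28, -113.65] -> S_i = -7.86*1.95^i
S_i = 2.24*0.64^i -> [2.24, 1.43, 0.92, 0.59, 0.38]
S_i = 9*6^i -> [9, 54, 324, 1944, 11664]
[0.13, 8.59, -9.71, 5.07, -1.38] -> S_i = Random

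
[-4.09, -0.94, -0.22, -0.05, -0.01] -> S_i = -4.09*0.23^i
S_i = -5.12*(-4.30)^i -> [-5.12, 22.02, -94.67, 407.08, -1750.43]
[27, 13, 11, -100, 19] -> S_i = Random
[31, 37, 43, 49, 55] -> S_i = 31 + 6*i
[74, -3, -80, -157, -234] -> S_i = 74 + -77*i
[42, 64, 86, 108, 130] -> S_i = 42 + 22*i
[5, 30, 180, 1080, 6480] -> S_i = 5*6^i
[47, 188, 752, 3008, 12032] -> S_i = 47*4^i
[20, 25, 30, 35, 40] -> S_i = 20 + 5*i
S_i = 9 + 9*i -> [9, 18, 27, 36, 45]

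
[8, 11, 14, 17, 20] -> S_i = 8 + 3*i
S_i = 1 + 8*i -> [1, 9, 17, 25, 33]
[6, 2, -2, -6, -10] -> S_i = 6 + -4*i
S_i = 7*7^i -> [7, 49, 343, 2401, 16807]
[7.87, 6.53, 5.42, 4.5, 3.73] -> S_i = 7.87*0.83^i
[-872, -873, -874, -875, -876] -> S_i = -872 + -1*i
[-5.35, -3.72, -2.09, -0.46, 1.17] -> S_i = -5.35 + 1.63*i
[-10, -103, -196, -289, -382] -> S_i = -10 + -93*i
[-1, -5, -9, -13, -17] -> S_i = -1 + -4*i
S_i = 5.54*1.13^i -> [5.54, 6.26, 7.07, 7.99, 9.03]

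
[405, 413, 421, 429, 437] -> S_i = 405 + 8*i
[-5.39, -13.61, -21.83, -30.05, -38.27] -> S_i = -5.39 + -8.22*i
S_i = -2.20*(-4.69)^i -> [-2.2, 10.32, -48.39, 226.96, -1064.42]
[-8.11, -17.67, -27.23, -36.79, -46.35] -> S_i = -8.11 + -9.56*i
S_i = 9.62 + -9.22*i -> [9.62, 0.4, -8.82, -18.04, -27.26]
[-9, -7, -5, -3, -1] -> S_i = -9 + 2*i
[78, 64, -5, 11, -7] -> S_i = Random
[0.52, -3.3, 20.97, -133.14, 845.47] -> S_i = 0.52*(-6.35)^i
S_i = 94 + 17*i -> [94, 111, 128, 145, 162]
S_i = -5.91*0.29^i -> [-5.91, -1.71, -0.5, -0.14, -0.04]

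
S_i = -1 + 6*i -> [-1, 5, 11, 17, 23]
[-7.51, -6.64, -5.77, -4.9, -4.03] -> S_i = -7.51 + 0.87*i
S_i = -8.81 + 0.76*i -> [-8.81, -8.05, -7.29, -6.53, -5.77]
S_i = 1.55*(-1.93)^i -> [1.55, -2.99, 5.77, -11.14, 21.51]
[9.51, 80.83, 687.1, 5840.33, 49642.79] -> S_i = 9.51*8.50^i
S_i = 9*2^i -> [9, 18, 36, 72, 144]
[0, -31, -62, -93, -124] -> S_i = 0 + -31*i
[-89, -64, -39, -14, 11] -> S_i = -89 + 25*i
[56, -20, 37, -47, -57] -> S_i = Random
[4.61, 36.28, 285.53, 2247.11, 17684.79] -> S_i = 4.61*7.87^i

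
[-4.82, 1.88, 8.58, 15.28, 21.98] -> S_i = -4.82 + 6.70*i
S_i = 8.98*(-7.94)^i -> [8.98, -71.3, 566.13, -4495.08, 35690.97]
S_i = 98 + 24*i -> [98, 122, 146, 170, 194]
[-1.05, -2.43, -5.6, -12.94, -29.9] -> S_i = -1.05*2.31^i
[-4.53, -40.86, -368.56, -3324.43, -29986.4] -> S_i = -4.53*9.02^i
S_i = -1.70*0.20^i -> [-1.7, -0.34, -0.07, -0.01, -0.0]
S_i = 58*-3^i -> [58, -174, 522, -1566, 4698]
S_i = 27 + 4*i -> [27, 31, 35, 39, 43]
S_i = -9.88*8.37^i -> [-9.88, -82.7, -692.16, -5793.4, -48490.74]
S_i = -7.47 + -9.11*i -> [-7.47, -16.58, -25.69, -34.8, -43.91]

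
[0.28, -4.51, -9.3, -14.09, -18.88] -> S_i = 0.28 + -4.79*i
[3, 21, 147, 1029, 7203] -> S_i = 3*7^i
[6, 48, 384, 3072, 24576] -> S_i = 6*8^i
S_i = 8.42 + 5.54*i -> [8.42, 13.96, 19.5, 25.04, 30.58]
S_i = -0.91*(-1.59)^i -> [-0.91, 1.45, -2.3, 3.66, -5.82]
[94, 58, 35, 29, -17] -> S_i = Random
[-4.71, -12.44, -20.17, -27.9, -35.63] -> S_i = -4.71 + -7.73*i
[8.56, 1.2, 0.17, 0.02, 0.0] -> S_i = 8.56*0.14^i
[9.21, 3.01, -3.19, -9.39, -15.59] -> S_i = 9.21 + -6.20*i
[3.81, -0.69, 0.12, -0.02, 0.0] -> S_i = 3.81*(-0.18)^i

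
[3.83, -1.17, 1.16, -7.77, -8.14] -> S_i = Random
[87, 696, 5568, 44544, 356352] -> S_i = 87*8^i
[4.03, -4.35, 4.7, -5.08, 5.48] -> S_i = 4.03*(-1.08)^i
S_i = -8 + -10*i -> [-8, -18, -28, -38, -48]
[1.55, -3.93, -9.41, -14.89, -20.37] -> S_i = 1.55 + -5.48*i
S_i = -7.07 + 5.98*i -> [-7.07, -1.09, 4.89, 10.87, 16.85]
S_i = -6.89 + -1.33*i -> [-6.89, -8.22, -9.55, -10.88, -12.21]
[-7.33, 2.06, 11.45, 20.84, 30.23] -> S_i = -7.33 + 9.39*i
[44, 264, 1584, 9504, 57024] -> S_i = 44*6^i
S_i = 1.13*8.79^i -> [1.13, 9.93, 87.31, 767.44, 6745.81]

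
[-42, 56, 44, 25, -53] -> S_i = Random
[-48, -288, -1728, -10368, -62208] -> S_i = -48*6^i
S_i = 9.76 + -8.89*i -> [9.76, 0.87, -8.02, -16.91, -25.8]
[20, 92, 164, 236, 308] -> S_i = 20 + 72*i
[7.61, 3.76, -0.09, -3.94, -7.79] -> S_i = 7.61 + -3.85*i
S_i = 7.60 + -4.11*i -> [7.6, 3.49, -0.62, -4.73, -8.84]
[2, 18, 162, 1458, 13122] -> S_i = 2*9^i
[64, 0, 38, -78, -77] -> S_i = Random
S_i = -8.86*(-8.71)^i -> [-8.86, 77.17, -672.16, 5854.48, -50992.5]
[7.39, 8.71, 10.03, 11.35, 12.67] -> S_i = 7.39 + 1.32*i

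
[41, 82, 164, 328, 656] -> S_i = 41*2^i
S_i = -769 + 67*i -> [-769, -702, -635, -568, -501]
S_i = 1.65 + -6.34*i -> [1.65, -4.69, -11.03, -17.37, -23.71]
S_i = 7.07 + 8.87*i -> [7.07, 15.94, 24.81, 33.68, 42.55]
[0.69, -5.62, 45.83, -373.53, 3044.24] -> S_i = 0.69*(-8.15)^i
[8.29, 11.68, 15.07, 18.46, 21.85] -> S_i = 8.29 + 3.39*i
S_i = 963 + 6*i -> [963, 969, 975, 981, 987]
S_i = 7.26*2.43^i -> [7.26, 17.64, 42.87, 104.17, 253.14]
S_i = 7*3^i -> [7, 21, 63, 189, 567]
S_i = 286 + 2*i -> [286, 288, 290, 292, 294]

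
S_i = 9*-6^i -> [9, -54, 324, -1944, 11664]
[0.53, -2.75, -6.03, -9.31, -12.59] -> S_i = 0.53 + -3.28*i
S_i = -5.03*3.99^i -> [-5.03, -20.07, -80.08, -319.51, -1274.85]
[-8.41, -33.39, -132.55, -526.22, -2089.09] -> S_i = -8.41*3.97^i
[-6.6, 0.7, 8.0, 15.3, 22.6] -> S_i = -6.60 + 7.30*i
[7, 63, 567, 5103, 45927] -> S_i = 7*9^i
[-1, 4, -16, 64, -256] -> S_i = -1*-4^i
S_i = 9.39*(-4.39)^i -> [9.39, -41.22, 180.97, -794.44, 3487.58]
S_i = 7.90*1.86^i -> [7.9, 14.69, 27.33, 50.84, 94.55]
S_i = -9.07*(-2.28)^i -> [-9.07, 20.68, -47.15, 107.5, -245.1]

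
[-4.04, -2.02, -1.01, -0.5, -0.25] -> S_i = -4.04*0.50^i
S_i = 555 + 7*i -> [555, 562, 569, 576, 583]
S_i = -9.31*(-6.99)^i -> [-9.31, 65.08, -454.89, 3179.66, -22225.85]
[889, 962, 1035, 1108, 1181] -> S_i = 889 + 73*i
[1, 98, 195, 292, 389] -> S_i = 1 + 97*i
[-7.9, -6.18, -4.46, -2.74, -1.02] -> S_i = -7.90 + 1.72*i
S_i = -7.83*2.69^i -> [-7.83, -21.06, -56.66, -152.41, -409.99]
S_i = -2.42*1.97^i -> [-2.42, -4.77, -9.39, -18.5, -36.45]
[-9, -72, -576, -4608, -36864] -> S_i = -9*8^i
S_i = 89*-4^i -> [89, -356, 1424, -5696, 22784]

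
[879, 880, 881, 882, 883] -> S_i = 879 + 1*i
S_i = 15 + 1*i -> [15, 16, 17, 18, 19]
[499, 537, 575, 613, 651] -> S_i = 499 + 38*i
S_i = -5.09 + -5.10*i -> [-5.09, -10.19, -15.29, -20.39, -25.49]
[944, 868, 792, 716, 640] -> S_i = 944 + -76*i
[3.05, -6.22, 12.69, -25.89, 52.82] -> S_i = 3.05*(-2.04)^i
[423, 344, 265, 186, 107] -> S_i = 423 + -79*i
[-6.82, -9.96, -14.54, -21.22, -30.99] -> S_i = -6.82*1.46^i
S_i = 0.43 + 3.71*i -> [0.43, 4.14, 7.85, 11.56, 15.27]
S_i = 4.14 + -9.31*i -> [4.14, -5.17, -14.48, -23.79, -33.1]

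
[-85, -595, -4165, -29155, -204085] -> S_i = -85*7^i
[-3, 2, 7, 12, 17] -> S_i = -3 + 5*i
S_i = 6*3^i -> [6, 18, 54, 162, 486]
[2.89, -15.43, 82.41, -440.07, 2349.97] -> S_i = 2.89*(-5.34)^i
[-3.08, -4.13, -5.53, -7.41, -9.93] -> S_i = -3.08*1.34^i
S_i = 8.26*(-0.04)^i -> [8.26, -0.33, 0.01, -0.0, 0.0]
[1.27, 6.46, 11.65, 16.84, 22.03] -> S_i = 1.27 + 5.19*i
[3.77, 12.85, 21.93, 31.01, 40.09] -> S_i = 3.77 + 9.08*i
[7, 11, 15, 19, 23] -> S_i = 7 + 4*i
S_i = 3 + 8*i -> [3, 11, 19, 27, 35]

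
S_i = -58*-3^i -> [-58, 174, -522, 1566, -4698]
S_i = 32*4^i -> [32, 128, 512, 2048, 8192]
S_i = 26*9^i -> [26, 234, 2106, 18954, 170586]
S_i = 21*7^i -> [21, 147, 1029, 7203, 50421]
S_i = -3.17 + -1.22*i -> [-3.17, -4.39, -5.61, -6.83, -8.05]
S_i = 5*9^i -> [5, 45, 405, 3645, 32805]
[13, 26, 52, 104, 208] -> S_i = 13*2^i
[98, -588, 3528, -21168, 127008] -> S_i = 98*-6^i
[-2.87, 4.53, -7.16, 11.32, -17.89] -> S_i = -2.87*(-1.58)^i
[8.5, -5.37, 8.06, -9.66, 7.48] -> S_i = Random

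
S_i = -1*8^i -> [-1, -8, -64, -512, -4096]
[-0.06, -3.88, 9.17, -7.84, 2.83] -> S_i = Random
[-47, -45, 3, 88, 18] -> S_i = Random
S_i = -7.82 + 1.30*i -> [-7.82, -6.52, -5.22, -3.92, -2.62]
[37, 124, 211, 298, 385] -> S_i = 37 + 87*i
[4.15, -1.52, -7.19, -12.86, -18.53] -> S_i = 4.15 + -5.67*i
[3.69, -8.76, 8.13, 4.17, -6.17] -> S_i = Random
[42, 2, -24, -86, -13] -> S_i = Random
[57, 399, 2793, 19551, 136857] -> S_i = 57*7^i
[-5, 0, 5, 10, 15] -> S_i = -5 + 5*i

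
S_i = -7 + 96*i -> [-7, 89, 185, 281, 377]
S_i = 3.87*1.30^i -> [3.87, 5.03, 6.54, 8.5, 11.05]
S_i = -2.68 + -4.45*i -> [-2.68, -7.13, -11.58, -16.03, -20.48]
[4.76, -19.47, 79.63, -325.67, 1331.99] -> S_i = 4.76*(-4.09)^i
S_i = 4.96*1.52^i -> [4.96, 7.54, 11.46, 17.42, 26.48]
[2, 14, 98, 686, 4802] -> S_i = 2*7^i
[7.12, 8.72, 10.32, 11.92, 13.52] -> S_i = 7.12 + 1.60*i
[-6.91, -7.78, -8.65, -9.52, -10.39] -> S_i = -6.91 + -0.87*i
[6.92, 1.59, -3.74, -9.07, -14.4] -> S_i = 6.92 + -5.33*i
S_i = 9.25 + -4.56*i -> [9.25, 4.69, 0.13, -4.43, -8.99]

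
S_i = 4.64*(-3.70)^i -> [4.64, -17.17, 63.52, -235.03, 869.61]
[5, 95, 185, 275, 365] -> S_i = 5 + 90*i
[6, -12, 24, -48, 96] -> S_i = 6*-2^i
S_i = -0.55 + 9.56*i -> [-0.55, 9.01, 18.57, 28.13, 37.69]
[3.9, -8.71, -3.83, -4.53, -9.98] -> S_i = Random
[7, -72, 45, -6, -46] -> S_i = Random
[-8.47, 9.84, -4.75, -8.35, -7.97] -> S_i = Random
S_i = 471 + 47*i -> [471, 518, 565, 612, 659]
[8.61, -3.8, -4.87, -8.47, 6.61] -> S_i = Random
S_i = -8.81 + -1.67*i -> [-8.81, -10.48, -12.15, -13.82, -15.49]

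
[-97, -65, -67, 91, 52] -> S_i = Random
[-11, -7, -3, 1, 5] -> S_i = -11 + 4*i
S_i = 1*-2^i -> [1, -2, 4, -8, 16]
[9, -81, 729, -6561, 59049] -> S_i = 9*-9^i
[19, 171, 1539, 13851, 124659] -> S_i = 19*9^i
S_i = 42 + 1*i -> [42, 43, 44, 45, 46]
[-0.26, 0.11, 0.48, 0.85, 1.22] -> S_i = -0.26 + 0.37*i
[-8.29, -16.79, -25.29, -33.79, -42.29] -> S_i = -8.29 + -8.50*i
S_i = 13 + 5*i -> [13, 18, 23, 28, 33]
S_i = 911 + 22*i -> [911, 933, 955, 977, 999]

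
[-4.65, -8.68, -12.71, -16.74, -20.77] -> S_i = -4.65 + -4.03*i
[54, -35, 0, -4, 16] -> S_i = Random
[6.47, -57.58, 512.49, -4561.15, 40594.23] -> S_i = 6.47*(-8.90)^i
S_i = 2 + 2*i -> [2, 4, 6, 8, 10]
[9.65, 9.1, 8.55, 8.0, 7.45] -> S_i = 9.65 + -0.55*i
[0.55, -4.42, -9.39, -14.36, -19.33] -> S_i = 0.55 + -4.97*i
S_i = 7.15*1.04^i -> [7.15, 7.44, 7.73, 8.04, 8.36]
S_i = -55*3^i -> [-55, -165, -495, -1485, -4455]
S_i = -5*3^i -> [-5, -15, -45, -135, -405]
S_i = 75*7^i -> [75, 525, 3675, 25725, 180075]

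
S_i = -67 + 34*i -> [-67, -33, 1, 35, 69]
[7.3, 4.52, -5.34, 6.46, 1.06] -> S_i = Random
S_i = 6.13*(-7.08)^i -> [6.13, -43.4, 307.27, -2175.51, 15402.58]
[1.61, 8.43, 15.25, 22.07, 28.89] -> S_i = 1.61 + 6.82*i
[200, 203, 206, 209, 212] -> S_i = 200 + 3*i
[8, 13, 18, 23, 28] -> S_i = 8 + 5*i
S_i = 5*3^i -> [5, 15, 45, 135, 405]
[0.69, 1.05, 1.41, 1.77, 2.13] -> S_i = 0.69 + 0.36*i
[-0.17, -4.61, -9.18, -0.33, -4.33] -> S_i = Random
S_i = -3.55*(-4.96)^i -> [-3.55, 17.61, -87.34, 433.18, -2148.6]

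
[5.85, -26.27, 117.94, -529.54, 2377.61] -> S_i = 5.85*(-4.49)^i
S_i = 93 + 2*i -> [93, 95, 97, 99, 101]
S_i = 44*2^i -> [44, 88, 176, 352, 704]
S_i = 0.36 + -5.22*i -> [0.36, -4.86, -10.08, -15.3, -20.52]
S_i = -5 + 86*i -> [-5, 81, 167, 253, 339]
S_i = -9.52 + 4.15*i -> [-9.52, -5.37, -1.22, 2.93, 7.08]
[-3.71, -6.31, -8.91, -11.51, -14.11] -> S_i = -3.71 + -2.60*i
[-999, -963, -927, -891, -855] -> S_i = -999 + 36*i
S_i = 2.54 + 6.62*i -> [2.54, 9.16, 15.78, 22.4, 29.02]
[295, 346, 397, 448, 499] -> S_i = 295 + 51*i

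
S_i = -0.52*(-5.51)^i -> [-0.52, 2.87, -15.79, 86.99, -479.3]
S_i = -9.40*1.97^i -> [-9.4, -18.52, -36.48, -71.87, -141.58]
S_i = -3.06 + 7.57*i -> [-3.06, 4.51, 12.08, 19.65, 27.22]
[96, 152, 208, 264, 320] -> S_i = 96 + 56*i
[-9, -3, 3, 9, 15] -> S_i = -9 + 6*i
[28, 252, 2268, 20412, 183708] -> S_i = 28*9^i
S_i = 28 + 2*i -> [28, 30, 32, 34, 36]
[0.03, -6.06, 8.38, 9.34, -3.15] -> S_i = Random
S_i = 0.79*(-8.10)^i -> [0.79, -6.4, 51.83, -419.84, 3400.69]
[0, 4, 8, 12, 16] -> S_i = 0 + 4*i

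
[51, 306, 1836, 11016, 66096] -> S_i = 51*6^i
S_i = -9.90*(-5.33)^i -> [-9.9, 52.77, -281.25, 1499.05, -7989.95]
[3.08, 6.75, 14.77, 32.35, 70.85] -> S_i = 3.08*2.19^i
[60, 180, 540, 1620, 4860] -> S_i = 60*3^i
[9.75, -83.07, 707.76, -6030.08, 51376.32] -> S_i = 9.75*(-8.52)^i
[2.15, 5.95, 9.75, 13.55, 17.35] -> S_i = 2.15 + 3.80*i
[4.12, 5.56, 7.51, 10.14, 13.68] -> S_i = 4.12*1.35^i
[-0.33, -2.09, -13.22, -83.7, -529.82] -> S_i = -0.33*6.33^i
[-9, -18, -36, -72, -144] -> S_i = -9*2^i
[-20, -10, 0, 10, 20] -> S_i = -20 + 10*i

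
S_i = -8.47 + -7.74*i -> [-8.47, -16.21, -23.95, -31.69, -39.43]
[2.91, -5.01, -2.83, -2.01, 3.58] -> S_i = Random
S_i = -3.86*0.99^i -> [-3.86, -3.82, -3.78, -3.75, -3.71]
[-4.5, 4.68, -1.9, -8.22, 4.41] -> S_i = Random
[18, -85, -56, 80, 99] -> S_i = Random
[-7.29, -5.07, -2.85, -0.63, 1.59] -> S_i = -7.29 + 2.22*i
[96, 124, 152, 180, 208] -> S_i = 96 + 28*i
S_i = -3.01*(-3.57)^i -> [-3.01, 10.75, -38.36, 136.95, -488.92]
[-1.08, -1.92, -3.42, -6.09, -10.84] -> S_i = -1.08*1.78^i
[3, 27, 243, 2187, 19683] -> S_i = 3*9^i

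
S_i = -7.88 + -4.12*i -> [-7.88, -12.0, -16.12, -20.24, -24.36]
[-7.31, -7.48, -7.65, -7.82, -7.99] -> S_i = -7.31 + -0.17*i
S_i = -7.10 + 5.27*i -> [-7.1, -1.83, 3.44, 8.71, 13.98]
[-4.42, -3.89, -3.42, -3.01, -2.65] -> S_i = -4.42*0.88^i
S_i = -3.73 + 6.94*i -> [-3.73, 3.21, 10.15, 17.09, 24.03]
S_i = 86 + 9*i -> [86, 95, 104, 113, 122]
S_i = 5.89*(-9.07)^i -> [5.89, -53.42, 484.54, -4394.78, 39860.66]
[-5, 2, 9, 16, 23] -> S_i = -5 + 7*i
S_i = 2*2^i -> [2, 4, 8, 16, 32]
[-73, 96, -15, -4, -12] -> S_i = Random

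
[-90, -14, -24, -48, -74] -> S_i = Random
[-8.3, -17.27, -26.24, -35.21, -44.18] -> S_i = -8.30 + -8.97*i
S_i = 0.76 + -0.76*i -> [0.76, 0.0, -0.76, -1.52, -2.28]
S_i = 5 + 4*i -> [5, 9, 13, 17, 21]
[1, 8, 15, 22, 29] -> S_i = 1 + 7*i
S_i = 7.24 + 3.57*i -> [7.24, 10.81, 14.38, 17.95, 21.52]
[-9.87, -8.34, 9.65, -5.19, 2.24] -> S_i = Random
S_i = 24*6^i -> [24, 144, 864, 5184, 31104]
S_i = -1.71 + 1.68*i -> [-1.71, -0.03, 1.65, 3.33, 5.01]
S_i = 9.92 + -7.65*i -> [9.92, 2.27, -5.38, -13.03, -20.68]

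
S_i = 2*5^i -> [2, 10, 50, 250, 1250]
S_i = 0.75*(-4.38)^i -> [0.75, -3.28, 14.39, -63.02, 276.03]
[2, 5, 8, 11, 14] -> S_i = 2 + 3*i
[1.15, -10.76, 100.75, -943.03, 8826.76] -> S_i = 1.15*(-9.36)^i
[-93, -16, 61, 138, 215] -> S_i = -93 + 77*i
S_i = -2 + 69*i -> [-2, 67, 136, 205, 274]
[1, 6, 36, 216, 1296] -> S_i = 1*6^i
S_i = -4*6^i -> [-4, -24, -144, -864, -5184]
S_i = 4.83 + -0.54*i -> [4.83, 4.29, 3.75, 3.21, 2.67]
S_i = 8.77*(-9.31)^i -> [8.77, -81.65, 760.15, -7076.99, 65886.79]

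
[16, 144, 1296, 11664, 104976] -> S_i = 16*9^i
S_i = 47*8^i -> [47, 376, 3008, 24064, 192512]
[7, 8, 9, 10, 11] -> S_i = 7 + 1*i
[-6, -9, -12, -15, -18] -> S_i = -6 + -3*i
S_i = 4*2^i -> [4, 8, 16, 32, 64]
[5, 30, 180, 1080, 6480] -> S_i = 5*6^i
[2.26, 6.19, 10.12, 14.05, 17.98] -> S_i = 2.26 + 3.93*i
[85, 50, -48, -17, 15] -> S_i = Random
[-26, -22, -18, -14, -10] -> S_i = -26 + 4*i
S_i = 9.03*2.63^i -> [9.03, 23.75, 62.46, 164.27, 432.03]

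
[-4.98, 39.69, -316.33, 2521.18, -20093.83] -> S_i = -4.98*(-7.97)^i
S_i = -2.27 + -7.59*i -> [-2.27, -9.86, -17.45, -25.04, -32.63]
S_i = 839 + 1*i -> [839, 840, 841, 842, 843]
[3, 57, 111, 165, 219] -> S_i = 3 + 54*i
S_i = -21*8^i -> [-21, -168, -1344, -10752, -86016]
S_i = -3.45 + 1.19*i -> [-3.45, -2.26, -1.07, 0.12, 1.31]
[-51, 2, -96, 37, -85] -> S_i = Random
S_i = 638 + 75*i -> [638, 713, 788, 863, 938]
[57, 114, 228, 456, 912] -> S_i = 57*2^i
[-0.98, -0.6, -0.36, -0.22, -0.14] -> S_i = -0.98*0.61^i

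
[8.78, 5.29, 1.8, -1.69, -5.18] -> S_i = 8.78 + -3.49*i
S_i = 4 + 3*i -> [4, 7, 10, 13, 16]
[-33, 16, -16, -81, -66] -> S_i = Random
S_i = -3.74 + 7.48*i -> [-3.74, 3.74, 11.22, 18.7, 26.18]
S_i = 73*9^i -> [73, 657, 5913, 53217, 478953]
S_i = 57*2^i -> [57, 114, 228, 456, 912]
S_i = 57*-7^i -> [57, -399, 2793, -19551, 136857]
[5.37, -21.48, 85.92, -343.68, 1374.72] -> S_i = 5.37*(-4.00)^i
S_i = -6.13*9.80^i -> [-6.13, -60.07, -588.73, -5769.51, -56541.17]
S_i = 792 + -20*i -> [792, 772, 752, 732, 712]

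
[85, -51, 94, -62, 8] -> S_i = Random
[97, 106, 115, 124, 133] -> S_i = 97 + 9*i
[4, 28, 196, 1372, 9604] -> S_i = 4*7^i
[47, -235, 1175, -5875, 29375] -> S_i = 47*-5^i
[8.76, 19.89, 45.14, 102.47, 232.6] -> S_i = 8.76*2.27^i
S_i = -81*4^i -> [-81, -324, -1296, -5184, -20736]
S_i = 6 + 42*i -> [6, 48, 90, 132, 174]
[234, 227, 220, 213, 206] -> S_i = 234 + -7*i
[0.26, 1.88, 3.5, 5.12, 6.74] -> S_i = 0.26 + 1.62*i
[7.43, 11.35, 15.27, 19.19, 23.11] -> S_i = 7.43 + 3.92*i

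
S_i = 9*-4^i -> [9, -36, 144, -576, 2304]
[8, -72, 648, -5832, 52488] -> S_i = 8*-9^i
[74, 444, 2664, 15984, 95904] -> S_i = 74*6^i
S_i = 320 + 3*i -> [320, 323, 326, 329, 332]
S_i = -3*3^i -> [-3, -9, -27, -81, -243]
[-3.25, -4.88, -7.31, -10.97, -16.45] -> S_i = -3.25*1.50^i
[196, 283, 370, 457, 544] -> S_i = 196 + 87*i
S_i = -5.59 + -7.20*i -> [-5.59, -12.79, -19.99, -27.19, -34.39]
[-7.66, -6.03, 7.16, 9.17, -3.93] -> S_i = Random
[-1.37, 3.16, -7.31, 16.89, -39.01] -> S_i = -1.37*(-2.31)^i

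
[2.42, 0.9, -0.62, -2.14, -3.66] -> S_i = 2.42 + -1.52*i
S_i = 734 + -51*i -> [734, 683, 632, 581, 530]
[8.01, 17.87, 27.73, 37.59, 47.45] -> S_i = 8.01 + 9.86*i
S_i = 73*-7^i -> [73, -511, 3577, -25039, 175273]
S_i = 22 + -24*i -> [22, -2, -26, -50, -74]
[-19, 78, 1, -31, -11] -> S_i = Random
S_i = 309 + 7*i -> [309, 316, 323, 330, 337]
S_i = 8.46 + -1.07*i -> [8.46, 7.39, 6.32, 5.25, 4.18]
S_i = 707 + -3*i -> [707, 704, 701, 698, 695]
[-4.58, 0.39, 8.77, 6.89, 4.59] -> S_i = Random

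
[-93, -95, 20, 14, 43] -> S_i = Random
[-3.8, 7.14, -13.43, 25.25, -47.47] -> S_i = -3.80*(-1.88)^i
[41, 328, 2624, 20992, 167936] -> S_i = 41*8^i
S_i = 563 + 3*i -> [563, 566, 569, 572, 575]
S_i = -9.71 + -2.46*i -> [-9.71, -12.17, -14.63, -17.09, -19.55]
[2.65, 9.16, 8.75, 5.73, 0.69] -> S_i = Random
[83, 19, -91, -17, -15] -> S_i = Random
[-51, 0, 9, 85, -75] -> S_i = Random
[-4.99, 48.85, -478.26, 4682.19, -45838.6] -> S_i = -4.99*(-9.79)^i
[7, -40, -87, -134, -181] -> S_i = 7 + -47*i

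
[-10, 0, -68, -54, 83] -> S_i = Random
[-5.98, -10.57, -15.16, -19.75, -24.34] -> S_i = -5.98 + -4.59*i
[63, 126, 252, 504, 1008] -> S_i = 63*2^i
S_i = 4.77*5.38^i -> [4.77, 25.66, 138.06, 742.79, 3996.2]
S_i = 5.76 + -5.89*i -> [5.76, -0.13, -6.02, -11.91, -17.8]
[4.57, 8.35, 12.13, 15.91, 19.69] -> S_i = 4.57 + 3.78*i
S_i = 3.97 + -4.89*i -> [3.97, -0.92, -5.81, -10.7, -15.59]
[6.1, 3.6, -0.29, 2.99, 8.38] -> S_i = Random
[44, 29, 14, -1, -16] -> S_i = 44 + -15*i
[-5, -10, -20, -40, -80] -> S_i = -5*2^i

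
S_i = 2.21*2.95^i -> [2.21, 6.52, 19.23, 56.74, 167.37]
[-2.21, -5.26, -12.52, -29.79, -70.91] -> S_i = -2.21*2.38^i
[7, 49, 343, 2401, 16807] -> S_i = 7*7^i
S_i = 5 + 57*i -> [5, 62, 119, 176, 233]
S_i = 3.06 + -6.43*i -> [3.06, -3.37, -9.8, -16.23, -22.66]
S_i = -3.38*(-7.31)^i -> [-3.38, 24.71, -180.61, 1320.29, -9651.31]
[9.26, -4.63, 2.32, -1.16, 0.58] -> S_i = 9.26*(-0.50)^i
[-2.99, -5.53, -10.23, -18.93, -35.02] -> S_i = -2.99*1.85^i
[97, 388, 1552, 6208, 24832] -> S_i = 97*4^i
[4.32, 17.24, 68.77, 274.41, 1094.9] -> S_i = 4.32*3.99^i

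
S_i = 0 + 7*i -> [0, 7, 14, 21, 28]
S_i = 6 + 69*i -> [6, 75, 144, 213, 282]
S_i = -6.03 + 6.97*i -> [-6.03, 0.94, 7.91, 14.88, 21.85]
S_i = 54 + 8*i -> [54, 62, 70, 78, 86]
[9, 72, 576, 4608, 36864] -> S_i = 9*8^i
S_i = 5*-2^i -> [5, -10, 20, -40, 80]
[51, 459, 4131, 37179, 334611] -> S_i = 51*9^i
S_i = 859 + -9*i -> [859, 850, 841, 832, 823]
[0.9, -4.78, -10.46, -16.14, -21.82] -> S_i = 0.90 + -5.68*i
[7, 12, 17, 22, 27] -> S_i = 7 + 5*i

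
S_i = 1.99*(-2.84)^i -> [1.99, -5.65, 16.05, -45.58, 129.46]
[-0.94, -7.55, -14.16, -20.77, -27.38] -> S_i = -0.94 + -6.61*i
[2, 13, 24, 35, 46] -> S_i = 2 + 11*i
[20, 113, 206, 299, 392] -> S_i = 20 + 93*i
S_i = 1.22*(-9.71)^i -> [1.22, -11.85, 115.03, -1116.91, 10845.18]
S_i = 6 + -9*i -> [6, -3, -12, -21, -30]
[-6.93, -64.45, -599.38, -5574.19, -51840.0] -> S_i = -6.93*9.30^i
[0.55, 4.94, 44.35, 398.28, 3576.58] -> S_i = 0.55*8.98^i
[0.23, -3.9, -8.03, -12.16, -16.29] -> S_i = 0.23 + -4.13*i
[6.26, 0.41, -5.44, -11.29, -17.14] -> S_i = 6.26 + -5.85*i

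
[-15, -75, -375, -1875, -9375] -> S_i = -15*5^i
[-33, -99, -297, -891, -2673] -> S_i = -33*3^i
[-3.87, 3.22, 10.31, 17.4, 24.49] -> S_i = -3.87 + 7.09*i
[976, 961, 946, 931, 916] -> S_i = 976 + -15*i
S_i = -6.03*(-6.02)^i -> [-6.03, 36.3, -218.53, 1315.55, -7919.6]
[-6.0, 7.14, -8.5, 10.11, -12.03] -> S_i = -6.00*(-1.19)^i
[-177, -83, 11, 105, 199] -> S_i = -177 + 94*i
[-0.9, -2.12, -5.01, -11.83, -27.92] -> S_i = -0.90*2.36^i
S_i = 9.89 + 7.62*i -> [9.89, 17.51, 25.13, 32.75, 40.37]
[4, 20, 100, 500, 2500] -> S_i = 4*5^i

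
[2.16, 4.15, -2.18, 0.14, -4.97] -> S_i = Random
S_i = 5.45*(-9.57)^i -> [5.45, -52.16, 499.14, -4776.75, 45713.48]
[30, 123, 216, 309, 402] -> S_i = 30 + 93*i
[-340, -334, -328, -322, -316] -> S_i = -340 + 6*i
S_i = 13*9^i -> [13, 117, 1053, 9477, 85293]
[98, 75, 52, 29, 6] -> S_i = 98 + -23*i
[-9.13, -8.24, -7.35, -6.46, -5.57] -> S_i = -9.13 + 0.89*i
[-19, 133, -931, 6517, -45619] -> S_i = -19*-7^i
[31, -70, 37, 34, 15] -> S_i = Random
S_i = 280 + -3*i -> [280, 277, 274, 271, 268]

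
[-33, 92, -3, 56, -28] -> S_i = Random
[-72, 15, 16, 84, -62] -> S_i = Random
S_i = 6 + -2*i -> [6, 4, 2, 0, -2]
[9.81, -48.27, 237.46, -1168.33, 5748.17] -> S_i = 9.81*(-4.92)^i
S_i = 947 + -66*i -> [947, 881, 815, 749, 683]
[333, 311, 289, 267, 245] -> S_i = 333 + -22*i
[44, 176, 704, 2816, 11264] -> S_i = 44*4^i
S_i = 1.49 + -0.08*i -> [1.49, 1.41, 1.33, 1.25, 1.17]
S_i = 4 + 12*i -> [4, 16, 28, 40, 52]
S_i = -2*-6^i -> [-2, 12, -72, 432, -2592]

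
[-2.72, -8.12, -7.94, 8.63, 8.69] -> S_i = Random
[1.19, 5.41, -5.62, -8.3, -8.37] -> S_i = Random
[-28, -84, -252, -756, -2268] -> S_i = -28*3^i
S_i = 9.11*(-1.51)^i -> [9.11, -13.76, 20.77, -31.37, 47.36]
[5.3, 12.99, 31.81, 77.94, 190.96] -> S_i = 5.30*2.45^i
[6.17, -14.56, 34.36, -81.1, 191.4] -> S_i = 6.17*(-2.36)^i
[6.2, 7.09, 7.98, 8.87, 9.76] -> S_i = 6.20 + 0.89*i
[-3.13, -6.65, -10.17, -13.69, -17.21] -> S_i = -3.13 + -3.52*i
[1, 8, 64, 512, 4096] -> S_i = 1*8^i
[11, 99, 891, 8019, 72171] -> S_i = 11*9^i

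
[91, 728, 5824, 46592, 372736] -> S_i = 91*8^i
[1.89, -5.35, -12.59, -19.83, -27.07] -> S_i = 1.89 + -7.24*i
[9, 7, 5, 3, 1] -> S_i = 9 + -2*i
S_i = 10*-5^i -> [10, -50, 250, -1250, 6250]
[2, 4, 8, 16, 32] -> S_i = 2*2^i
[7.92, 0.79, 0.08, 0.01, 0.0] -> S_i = 7.92*0.10^i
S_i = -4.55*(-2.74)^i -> [-4.55, 12.47, -34.16, 93.6, -256.46]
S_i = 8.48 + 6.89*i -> [8.48, 15.37, 22.26, 29.15, 36.04]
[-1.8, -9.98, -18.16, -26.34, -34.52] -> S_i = -1.80 + -8.18*i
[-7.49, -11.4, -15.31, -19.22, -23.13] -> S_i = -7.49 + -3.91*i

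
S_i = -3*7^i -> [-3, -21, -147, -1029, -7203]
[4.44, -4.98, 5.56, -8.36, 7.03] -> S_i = Random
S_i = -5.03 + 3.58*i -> [-5.03, -1.45, 2.13, 5.71, 9.29]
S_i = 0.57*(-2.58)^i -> [0.57, -1.47, 3.79, -9.79, 25.26]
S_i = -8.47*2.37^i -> [-8.47, -20.07, -47.58, -112.75, -267.22]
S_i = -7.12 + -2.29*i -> [-7.12, -9.41, -11.7, -13.99, -16.28]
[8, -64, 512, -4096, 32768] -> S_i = 8*-8^i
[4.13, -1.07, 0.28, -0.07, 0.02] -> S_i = 4.13*(-0.26)^i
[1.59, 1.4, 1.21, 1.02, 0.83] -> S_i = 1.59 + -0.19*i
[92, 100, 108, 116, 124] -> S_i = 92 + 8*i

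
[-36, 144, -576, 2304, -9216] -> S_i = -36*-4^i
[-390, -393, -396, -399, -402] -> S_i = -390 + -3*i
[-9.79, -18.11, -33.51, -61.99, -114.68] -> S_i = -9.79*1.85^i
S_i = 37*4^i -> [37, 148, 592, 2368, 9472]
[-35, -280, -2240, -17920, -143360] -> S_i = -35*8^i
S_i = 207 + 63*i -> [207, 270, 333, 396, 459]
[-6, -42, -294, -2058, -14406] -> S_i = -6*7^i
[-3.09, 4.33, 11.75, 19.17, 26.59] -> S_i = -3.09 + 7.42*i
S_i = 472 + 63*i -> [472, 535, 598, 661, 724]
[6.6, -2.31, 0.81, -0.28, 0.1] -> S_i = 6.60*(-0.35)^i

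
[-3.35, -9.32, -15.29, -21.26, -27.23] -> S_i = -3.35 + -5.97*i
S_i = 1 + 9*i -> [1, 10, 19, 28, 37]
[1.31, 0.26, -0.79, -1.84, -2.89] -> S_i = 1.31 + -1.05*i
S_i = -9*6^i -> [-9, -54, -324, -1944, -11664]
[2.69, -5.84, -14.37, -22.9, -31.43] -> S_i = 2.69 + -8.53*i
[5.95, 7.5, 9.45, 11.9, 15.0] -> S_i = 5.95*1.26^i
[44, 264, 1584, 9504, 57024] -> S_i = 44*6^i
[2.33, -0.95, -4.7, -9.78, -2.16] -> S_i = Random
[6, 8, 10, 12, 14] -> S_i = 6 + 2*i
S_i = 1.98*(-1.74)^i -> [1.98, -3.45, 5.99, -10.43, 18.15]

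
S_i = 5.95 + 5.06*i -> [5.95, 11.01, 16.07, 21.13, 26.19]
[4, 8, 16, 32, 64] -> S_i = 4*2^i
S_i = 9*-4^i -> [9, -36, 144, -576, 2304]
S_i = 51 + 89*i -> [51, 140, 229, 318, 407]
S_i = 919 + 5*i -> [919, 924, 929, 934, 939]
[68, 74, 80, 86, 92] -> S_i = 68 + 6*i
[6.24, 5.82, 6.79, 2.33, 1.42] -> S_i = Random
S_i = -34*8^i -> [-34, -272, -2176, -17408, -139264]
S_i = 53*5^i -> [53, 265, 1325, 6625, 33125]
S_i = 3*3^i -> [3, 9, 27, 81, 243]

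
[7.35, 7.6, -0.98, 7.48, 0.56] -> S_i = Random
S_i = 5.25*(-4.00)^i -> [5.25, -21.0, 84.0, -336.0, 1344.0]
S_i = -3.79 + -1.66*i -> [-3.79, -5.45, -7.11, -8.77, -10.43]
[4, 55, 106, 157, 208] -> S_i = 4 + 51*i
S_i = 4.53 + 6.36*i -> [4.53, 10.89, 17.25, 23.61, 29.97]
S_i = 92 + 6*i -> [92, 98, 104, 110, 116]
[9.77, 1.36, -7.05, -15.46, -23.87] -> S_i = 9.77 + -8.41*i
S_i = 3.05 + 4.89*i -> [3.05, 7.94, 12.83, 17.72, 22.61]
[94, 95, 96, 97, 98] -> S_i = 94 + 1*i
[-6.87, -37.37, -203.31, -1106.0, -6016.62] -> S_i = -6.87*5.44^i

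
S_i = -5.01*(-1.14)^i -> [-5.01, 5.71, -6.51, 7.42, -8.46]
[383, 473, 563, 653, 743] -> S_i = 383 + 90*i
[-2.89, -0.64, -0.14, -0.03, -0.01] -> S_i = -2.89*0.22^i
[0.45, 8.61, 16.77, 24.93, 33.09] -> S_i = 0.45 + 8.16*i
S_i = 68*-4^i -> [68, -272, 1088, -4352, 17408]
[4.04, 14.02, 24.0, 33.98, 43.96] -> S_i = 4.04 + 9.98*i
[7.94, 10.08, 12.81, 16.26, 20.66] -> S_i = 7.94*1.27^i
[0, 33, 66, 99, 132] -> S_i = 0 + 33*i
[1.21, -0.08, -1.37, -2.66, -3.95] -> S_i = 1.21 + -1.29*i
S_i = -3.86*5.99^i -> [-3.86, -23.12, -138.5, -829.6, -4969.29]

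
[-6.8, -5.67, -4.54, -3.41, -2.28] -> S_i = -6.80 + 1.13*i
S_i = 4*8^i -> [4, 32, 256, 2048, 16384]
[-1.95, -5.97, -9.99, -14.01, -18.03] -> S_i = -1.95 + -4.02*i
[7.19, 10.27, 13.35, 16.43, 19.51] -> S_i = 7.19 + 3.08*i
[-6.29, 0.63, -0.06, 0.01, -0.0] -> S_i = -6.29*(-0.10)^i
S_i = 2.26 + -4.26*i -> [2.26, -2.0, -6.26, -10.52, -14.78]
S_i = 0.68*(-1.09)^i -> [0.68, -0.74, 0.81, -0.88, 0.96]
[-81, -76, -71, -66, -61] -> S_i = -81 + 5*i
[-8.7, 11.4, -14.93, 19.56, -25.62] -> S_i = -8.70*(-1.31)^i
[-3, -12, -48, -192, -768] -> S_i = -3*4^i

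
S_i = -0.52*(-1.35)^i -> [-0.52, 0.7, -0.95, 1.28, -1.73]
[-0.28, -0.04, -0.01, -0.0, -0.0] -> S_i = -0.28*0.15^i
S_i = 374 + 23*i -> [374, 397, 420, 443, 466]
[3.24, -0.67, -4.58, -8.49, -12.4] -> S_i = 3.24 + -3.91*i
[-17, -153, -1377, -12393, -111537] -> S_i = -17*9^i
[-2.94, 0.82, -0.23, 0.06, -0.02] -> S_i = -2.94*(-0.28)^i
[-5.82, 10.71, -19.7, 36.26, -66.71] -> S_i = -5.82*(-1.84)^i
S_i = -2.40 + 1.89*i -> [-2.4, -0.51, 1.38, 3.27, 5.16]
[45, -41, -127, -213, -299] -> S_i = 45 + -86*i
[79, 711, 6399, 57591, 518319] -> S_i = 79*9^i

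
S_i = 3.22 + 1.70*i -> [3.22, 4.92, 6.62, 8.32, 10.02]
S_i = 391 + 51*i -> [391, 442, 493, 544, 595]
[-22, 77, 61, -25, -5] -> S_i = Random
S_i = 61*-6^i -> [61, -366, 2196, -13176, 79056]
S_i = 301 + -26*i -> [301, 275, 249, 223, 197]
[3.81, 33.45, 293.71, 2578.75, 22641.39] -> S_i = 3.81*8.78^i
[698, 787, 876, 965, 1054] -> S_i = 698 + 89*i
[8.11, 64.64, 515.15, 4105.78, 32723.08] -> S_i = 8.11*7.97^i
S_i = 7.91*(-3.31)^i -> [7.91, -26.18, 86.66, -286.85, 949.49]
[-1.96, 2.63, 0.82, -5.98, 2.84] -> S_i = Random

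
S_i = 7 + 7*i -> [7, 14, 21, 28, 35]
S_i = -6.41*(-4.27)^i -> [-6.41, 27.37, -116.87, 499.05, -2130.93]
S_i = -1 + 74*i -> [-1, 73, 147, 221, 295]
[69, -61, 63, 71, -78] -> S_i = Random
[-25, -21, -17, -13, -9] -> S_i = -25 + 4*i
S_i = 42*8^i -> [42, 336, 2688, 21504, 172032]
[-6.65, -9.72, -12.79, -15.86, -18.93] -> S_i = -6.65 + -3.07*i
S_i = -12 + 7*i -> [-12, -5, 2, 9, 16]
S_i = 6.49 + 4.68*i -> [6.49, 11.17, 15.85, 20.53, 25.21]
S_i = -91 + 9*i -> [-91, -82, -73, -64, -55]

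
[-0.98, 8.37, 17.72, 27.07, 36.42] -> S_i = -0.98 + 9.35*i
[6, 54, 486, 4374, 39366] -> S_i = 6*9^i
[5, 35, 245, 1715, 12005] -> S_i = 5*7^i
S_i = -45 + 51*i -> [-45, 6, 57, 108, 159]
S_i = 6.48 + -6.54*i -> [6.48, -0.06, -6.6, -13.14, -19.68]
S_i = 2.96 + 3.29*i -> [2.96, 6.25, 9.54, 12.83, 16.12]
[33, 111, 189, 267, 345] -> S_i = 33 + 78*i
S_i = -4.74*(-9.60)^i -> [-4.74, 45.5, -436.84, 4193.65, -40259.03]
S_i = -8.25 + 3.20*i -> [-8.25, -5.05, -1.85, 1.35, 4.55]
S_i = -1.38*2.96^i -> [-1.38, -4.08, -12.09, -35.79, -105.94]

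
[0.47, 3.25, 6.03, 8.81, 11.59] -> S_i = 0.47 + 2.78*i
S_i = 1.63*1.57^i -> [1.63, 2.56, 4.02, 6.31, 9.9]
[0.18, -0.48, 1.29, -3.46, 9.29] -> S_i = 0.18*(-2.68)^i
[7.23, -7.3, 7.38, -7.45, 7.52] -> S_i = 7.23*(-1.01)^i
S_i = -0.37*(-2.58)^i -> [-0.37, 0.95, -2.46, 6.35, -16.39]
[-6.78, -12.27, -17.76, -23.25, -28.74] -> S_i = -6.78 + -5.49*i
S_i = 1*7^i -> [1, 7, 49, 343, 2401]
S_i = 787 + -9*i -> [787, 778, 769, 760, 751]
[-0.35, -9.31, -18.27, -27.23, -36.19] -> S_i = -0.35 + -8.96*i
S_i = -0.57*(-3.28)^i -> [-0.57, 1.87, -6.13, 20.11, -65.97]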